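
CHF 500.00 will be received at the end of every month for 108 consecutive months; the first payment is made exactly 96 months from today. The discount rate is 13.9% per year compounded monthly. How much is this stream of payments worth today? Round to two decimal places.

Ordinary annuity of 108 payments, first payment at period 96.
Periodic rate r = 0.139/12 per month; n is counted in months.
The ordinary-annuity PV formula values the stream one period before the first payment (period 95); discount that back 95 periods:
PV₀ = 500 × [1 − (1+r)^−108] / r × (1+r)^−95 = CHF 10,286.91

CHF 10,286.91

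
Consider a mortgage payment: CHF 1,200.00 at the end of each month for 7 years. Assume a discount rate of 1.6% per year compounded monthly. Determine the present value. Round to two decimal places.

CHF 95,300.14

This is an ordinary annuity: 84 payments of CHF 1,200.00 at the end of each month.
Periodic rate r = 0.016/12 per month; n is counted in months.
PV = PMT × [(1 − (1+r)^−n)/r] = 1,200 × [1 − (1+r)^−84] / r = CHF 95,300.14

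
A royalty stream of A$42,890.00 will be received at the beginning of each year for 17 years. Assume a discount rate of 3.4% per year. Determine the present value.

A$565,523.80

This is an annuity due: 17 payments of A$42,890.00 at the beginning of each year.
Periodic rate r = 0.034 per year.
PV = PMT × [(1 − (1+r)^−n)/r] × (1+r) = 42,890 × [1 − (1+r)^−17] / r × (1+r) = A$565,523.80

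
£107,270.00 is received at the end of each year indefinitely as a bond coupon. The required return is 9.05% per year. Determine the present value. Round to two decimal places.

Periodic rate r = 0.0905 per year.
Level perpetuity: PV = PMT / r = 107,270 / (0.0905) = £1,185,303.87.

£1,185,303.87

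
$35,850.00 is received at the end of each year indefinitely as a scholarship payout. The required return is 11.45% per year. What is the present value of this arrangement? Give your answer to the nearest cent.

$313,100.44

Periodic rate r = 0.1145 per year.
Level perpetuity: PV = PMT / r = 35,850 / (0.1145) = $313,100.44.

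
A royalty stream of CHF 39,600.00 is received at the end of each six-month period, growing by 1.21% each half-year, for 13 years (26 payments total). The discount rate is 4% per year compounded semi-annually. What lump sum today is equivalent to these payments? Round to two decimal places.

Periodic rate r = 0.04/2 per half-year; n is counted in half-years.
Growing ordinary annuity: PV = PMT₁ × [1 − ((1+g)/(1+r))^n] / (r − g) = 39,600 × [1 − ((1+0.0121)/(1+r))^26] / (r − 0.0121) = CHF 917,481.25.

CHF 917,481.25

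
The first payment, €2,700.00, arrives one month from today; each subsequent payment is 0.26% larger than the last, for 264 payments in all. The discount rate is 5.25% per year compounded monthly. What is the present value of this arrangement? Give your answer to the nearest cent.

€567,535.56

Periodic rate r = 0.0525/12 per month; n is counted in months.
Growing ordinary annuity: PV = PMT₁ × [1 − ((1+g)/(1+r))^n] / (r − g) = 2,700 × [1 − ((1+0.0026)/(1+r))^264] / (r − 0.0026) = €567,535.56.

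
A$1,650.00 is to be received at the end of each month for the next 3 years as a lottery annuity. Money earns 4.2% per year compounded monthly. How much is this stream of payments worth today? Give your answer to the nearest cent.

A$55,718.70

This is an ordinary annuity: 36 payments of A$1,650.00 at the end of each month.
Periodic rate r = 0.042/12 per month; n is counted in months.
PV = PMT × [(1 − (1+r)^−n)/r] = 1,650 × [1 − (1+r)^−36] / r = A$55,718.70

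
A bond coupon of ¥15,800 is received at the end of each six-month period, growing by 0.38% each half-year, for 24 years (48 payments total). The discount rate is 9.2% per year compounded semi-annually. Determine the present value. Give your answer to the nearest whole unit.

¥322,541

Periodic rate r = 0.092/2 per half-year; n is counted in half-years.
Growing ordinary annuity: PV = PMT₁ × [1 − ((1+g)/(1+r))^n] / (r − g) = 15,800 × [1 − ((1+0.0038)/(1+r))^48] / (r − 0.0038) = ¥322,541.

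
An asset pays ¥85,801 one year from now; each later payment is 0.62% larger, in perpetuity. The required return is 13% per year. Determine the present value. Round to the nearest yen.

Periodic rate r = 0.13 per year.
Growing perpetuity (Gordon): PV = PMT₁ / (r − g) = 85,801 / (r − 0.0062) = ¥693,061.

¥693,061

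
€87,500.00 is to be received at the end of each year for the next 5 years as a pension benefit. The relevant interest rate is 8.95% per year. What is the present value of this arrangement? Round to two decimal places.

This is an ordinary annuity: 5 payments of €87,500.00 at the end of each year.
Periodic rate r = 0.0895 per year.
PV = PMT × [(1 − (1+r)^−n)/r] = 87,500 × [1 − (1+r)^−5] / r = €340,786.49

€340,786.49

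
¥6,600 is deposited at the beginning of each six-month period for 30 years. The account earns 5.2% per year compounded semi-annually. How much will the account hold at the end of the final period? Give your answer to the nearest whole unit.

¥954,507

This is an annuity due: 60 deposits of ¥6,600 at the beginning of each six-month period.
Periodic rate r = 0.052/2 per half-year; n is counted in half-years.
FV = PMT × [((1+r)^n − 1)/r] × (1+r) = 6,600 × [(1+r)^60 − 1] / r × (1+r) = ¥954,507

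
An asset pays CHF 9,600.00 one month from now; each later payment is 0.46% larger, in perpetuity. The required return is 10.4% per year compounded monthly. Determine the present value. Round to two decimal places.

CHF 2,360,655.74

Periodic rate r = 0.104/12 per month.
Growing perpetuity (Gordon): PV = PMT₁ / (r − g) = 9,600 / (r − 0.0046) = CHF 2,360,655.74.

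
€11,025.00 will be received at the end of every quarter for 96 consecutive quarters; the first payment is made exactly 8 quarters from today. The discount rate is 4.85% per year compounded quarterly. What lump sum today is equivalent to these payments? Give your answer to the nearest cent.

Ordinary annuity of 96 payments, first payment at period 8.
Periodic rate r = 0.0485/4 per quarter; n is counted in quarters.
The ordinary-annuity PV formula values the stream one period before the first payment (period 7); discount that back 7 periods:
PV₀ = 11,025 × [1 − (1+r)^−96] / r × (1+r)^−7 = €572,942.16

€572,942.16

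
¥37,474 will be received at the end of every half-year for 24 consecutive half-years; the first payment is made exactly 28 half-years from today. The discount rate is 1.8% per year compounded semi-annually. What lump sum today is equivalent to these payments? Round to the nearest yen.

¥632,521

Ordinary annuity of 24 payments, first payment at period 28.
Periodic rate r = 0.018/2 per half-year; n is counted in half-years.
The ordinary-annuity PV formula values the stream one period before the first payment (period 27); discount that back 27 periods:
PV₀ = 37,474 × [1 − (1+r)^−24] / r × (1+r)^−27 = ¥632,521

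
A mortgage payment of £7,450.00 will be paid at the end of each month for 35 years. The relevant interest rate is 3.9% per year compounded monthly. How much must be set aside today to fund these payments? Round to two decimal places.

£1,705,599.46

This is an ordinary annuity: 420 payments of £7,450.00 at the end of each month.
Periodic rate r = 0.039/12 per month; n is counted in months.
PV = PMT × [(1 − (1+r)^−n)/r] = 7,450 × [1 − (1+r)^−420] / r = £1,705,599.46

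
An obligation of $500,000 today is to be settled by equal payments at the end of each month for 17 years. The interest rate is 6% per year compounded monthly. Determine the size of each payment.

$3,915.50

Level ordinary annuity; solve PV = PMT × [(1 − (1+r)^−n)/r] for PMT.
Periodic rate r = 0.06/12 per month; n is counted in months.
With n = 204: PMT = 500,000 / ([(1 − (1+r)^−n)/r]) = $3,915.50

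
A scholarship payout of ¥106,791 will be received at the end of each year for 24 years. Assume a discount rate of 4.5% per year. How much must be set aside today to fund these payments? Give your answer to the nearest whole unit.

¥1,547,987

This is an ordinary annuity: 24 payments of ¥106,791 at the end of each year.
Periodic rate r = 0.045 per year.
PV = PMT × [(1 − (1+r)^−n)/r] = 106,791 × [1 − (1+r)^−24] / r = ¥1,547,987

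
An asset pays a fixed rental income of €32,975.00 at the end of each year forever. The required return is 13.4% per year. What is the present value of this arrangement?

€246,082.09

Periodic rate r = 0.134 per year.
Level perpetuity: PV = PMT / r = 32,975 / (0.134) = €246,082.09.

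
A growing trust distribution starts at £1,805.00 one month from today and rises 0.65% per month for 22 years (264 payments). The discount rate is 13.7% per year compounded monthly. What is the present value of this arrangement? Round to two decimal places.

£265,705.04

Periodic rate r = 0.137/12 per month; n is counted in months.
Growing ordinary annuity: PV = PMT₁ × [1 − ((1+g)/(1+r))^n] / (r − g) = 1,805 × [1 − ((1+0.0065)/(1+r))^264] / (r − 0.0065) = £265,705.04.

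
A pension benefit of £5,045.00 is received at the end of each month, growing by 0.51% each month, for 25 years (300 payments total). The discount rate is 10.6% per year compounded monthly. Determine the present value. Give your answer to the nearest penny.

Periodic rate r = 0.106/12 per month; n is counted in months.
Growing ordinary annuity: PV = PMT₁ × [1 − ((1+g)/(1+r))^n] / (r − g) = 5,045 × [1 − ((1+0.0051)/(1+r))^300] / (r − 0.0051) = £906,995.37.

£906,995.37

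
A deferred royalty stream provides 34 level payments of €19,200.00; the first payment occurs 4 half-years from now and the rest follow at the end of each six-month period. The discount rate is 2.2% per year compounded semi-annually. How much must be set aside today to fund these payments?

Ordinary annuity of 34 payments, first payment at period 4.
Periodic rate r = 0.022/2 per half-year; n is counted in half-years.
The ordinary-annuity PV formula values the stream one period before the first payment (period 3); discount that back 3 periods:
PV₀ = 19,200 × [1 − (1+r)^−34] / r × (1+r)^−3 = €524,662.45

€524,662.45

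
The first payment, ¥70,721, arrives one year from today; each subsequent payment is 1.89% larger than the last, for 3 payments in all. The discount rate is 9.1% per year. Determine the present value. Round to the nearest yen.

¥181,898

Periodic rate r = 0.091 per year.
Growing ordinary annuity: PV = PMT₁ × [1 − ((1+g)/(1+r))^n] / (r − g) = 70,721 × [1 − ((1+0.0189)/(1+r))^3] / (r − 0.0189) = ¥181,898.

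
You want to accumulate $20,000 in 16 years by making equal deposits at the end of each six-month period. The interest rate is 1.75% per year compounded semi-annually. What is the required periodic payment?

Level ordinary annuity; solve FV = PMT × [((1+r)^n − 1)/r] for PMT.
Periodic rate r = 0.0175/2 per half-year; n is counted in half-years.
With n = 32: PMT = 20,000 / ([((1+r)^n − 1)/r]) = $544.29

$544.29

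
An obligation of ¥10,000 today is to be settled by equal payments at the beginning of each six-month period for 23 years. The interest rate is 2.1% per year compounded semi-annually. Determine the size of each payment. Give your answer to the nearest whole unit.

Level annuity due; solve PV = PMT × [(1 − (1+r)^−n)/r] × (1+r) for PMT.
Periodic rate r = 0.021/2 per half-year; n is counted in half-years.
With n = 46: PMT = 10,000 / ([(1 − (1+r)^−n)/r] × (1+r)) = ¥272

¥272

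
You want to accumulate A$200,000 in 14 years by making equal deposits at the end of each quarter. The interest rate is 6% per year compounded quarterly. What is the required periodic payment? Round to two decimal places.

Level ordinary annuity; solve FV = PMT × [((1+r)^n − 1)/r] for PMT.
Periodic rate r = 0.06/4 per quarter; n is counted in quarters.
With n = 56: PMT = 200,000 / ([((1+r)^n − 1)/r]) = A$2,304.21

A$2,304.21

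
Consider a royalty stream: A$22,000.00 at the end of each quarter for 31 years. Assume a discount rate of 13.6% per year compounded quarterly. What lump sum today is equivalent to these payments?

A$636,816.54

This is an ordinary annuity: 124 payments of A$22,000.00 at the end of each quarter.
Periodic rate r = 0.136/4 per quarter; n is counted in quarters.
PV = PMT × [(1 − (1+r)^−n)/r] = 22,000 × [1 − (1+r)^−124] / r = A$636,816.54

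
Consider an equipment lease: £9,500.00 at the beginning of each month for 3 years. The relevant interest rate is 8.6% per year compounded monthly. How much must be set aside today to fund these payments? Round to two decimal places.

£302,654.37

This is an annuity due: 36 payments of £9,500.00 at the beginning of each month.
Periodic rate r = 0.086/12 per month; n is counted in months.
PV = PMT × [(1 − (1+r)^−n)/r] × (1+r) = 9,500 × [1 − (1+r)^−36] / r × (1+r) = £302,654.37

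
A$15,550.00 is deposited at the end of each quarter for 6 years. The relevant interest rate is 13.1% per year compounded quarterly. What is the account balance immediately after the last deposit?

This is an ordinary annuity: 24 deposits of A$15,550.00 at the end of each quarter.
Periodic rate r = 0.131/4 per quarter; n is counted in quarters.
FV = PMT × [((1+r)^n − 1)/r] = 15,550 × [(1+r)^24 − 1] / r = A$554,163.83

A$554,163.83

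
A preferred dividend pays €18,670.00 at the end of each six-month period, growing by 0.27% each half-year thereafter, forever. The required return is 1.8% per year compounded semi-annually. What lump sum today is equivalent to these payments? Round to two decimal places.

Periodic rate r = 0.018/2 per half-year.
Growing perpetuity (Gordon): PV = PMT₁ / (r − g) = 18,670 / (r − 0.0027) = €2,963,492.06.

€2,963,492.06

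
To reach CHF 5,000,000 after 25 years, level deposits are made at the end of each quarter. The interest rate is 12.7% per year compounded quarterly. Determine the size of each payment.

CHF 7,290.66

Level ordinary annuity; solve FV = PMT × [((1+r)^n − 1)/r] for PMT.
Periodic rate r = 0.127/4 per quarter; n is counted in quarters.
With n = 100: PMT = 5,000,000 / ([((1+r)^n − 1)/r]) = CHF 7,290.66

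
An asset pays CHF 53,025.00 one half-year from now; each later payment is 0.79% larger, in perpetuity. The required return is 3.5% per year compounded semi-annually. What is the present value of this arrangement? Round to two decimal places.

CHF 5,523,437.50

Periodic rate r = 0.035/2 per half-year.
Growing perpetuity (Gordon): PV = PMT₁ / (r − g) = 53,025 / (r − 0.0079) = CHF 5,523,437.50.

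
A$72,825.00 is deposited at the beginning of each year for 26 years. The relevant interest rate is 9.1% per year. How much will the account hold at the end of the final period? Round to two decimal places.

This is an annuity due: 26 deposits of A$72,825.00 at the beginning of each year.
Periodic rate r = 0.091 per year.
FV = PMT × [((1+r)^n − 1)/r] × (1+r) = 72,825 × [(1+r)^26 − 1] / r × (1+r) = A$7,531,312.91

A$7,531,312.91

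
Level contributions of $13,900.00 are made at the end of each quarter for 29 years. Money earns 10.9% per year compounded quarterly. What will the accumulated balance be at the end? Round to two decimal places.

$11,026,610.56

This is an ordinary annuity: 116 deposits of $13,900.00 at the end of each quarter.
Periodic rate r = 0.109/4 per quarter; n is counted in quarters.
FV = PMT × [((1+r)^n − 1)/r] = 13,900 × [(1+r)^116 − 1] / r = $11,026,610.56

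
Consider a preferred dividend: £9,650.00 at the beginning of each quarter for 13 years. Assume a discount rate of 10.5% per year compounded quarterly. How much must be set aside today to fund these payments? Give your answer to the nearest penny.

This is an annuity due: 52 payments of £9,650.00 at the beginning of each quarter.
Periodic rate r = 0.105/4 per quarter; n is counted in quarters.
PV = PMT × [(1 − (1+r)^−n)/r] × (1+r) = 9,650 × [1 − (1+r)^−52] / r × (1+r) = £279,210.30

£279,210.30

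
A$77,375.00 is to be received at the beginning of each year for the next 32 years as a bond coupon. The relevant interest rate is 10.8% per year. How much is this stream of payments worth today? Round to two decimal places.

This is an annuity due: 32 payments of A$77,375.00 at the beginning of each year.
Periodic rate r = 0.108 per year.
PV = PMT × [(1 − (1+r)^−n)/r] × (1+r) = 77,375 × [1 − (1+r)^−32] / r × (1+r) = A$763,994.53

A$763,994.53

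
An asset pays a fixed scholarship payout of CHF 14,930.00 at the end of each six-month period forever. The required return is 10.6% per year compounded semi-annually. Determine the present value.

CHF 281,698.11

Periodic rate r = 0.106/2 per half-year.
Level perpetuity: PV = PMT / r = 14,930 / (0.106/2) = CHF 281,698.11.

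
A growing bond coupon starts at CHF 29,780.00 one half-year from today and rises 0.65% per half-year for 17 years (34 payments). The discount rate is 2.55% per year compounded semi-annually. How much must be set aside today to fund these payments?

CHF 904,361.78

Periodic rate r = 0.0255/2 per half-year; n is counted in half-years.
Growing ordinary annuity: PV = PMT₁ × [1 − ((1+g)/(1+r))^n] / (r − g) = 29,780 × [1 − ((1+0.0065)/(1+r))^34] / (r − 0.0065) = CHF 904,361.78.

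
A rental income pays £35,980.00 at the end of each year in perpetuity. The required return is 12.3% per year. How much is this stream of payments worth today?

Periodic rate r = 0.123 per year.
Level perpetuity: PV = PMT / r = 35,980 / (0.123) = £292,520.33.

£292,520.33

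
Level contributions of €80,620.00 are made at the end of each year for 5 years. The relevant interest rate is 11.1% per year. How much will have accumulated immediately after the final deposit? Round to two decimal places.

This is an ordinary annuity: 5 deposits of €80,620.00 at the end of each year.
Periodic rate r = 0.111 per year.
FV = PMT × [((1+r)^n − 1)/r] = 80,620 × [(1+r)^5 − 1] / r = €503,084.92

€503,084.92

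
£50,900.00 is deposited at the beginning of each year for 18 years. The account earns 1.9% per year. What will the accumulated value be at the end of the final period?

This is an annuity due: 18 deposits of £50,900.00 at the beginning of each year.
Periodic rate r = 0.019 per year.
FV = PMT × [((1+r)^n − 1)/r] × (1+r) = 50,900 × [(1+r)^18 − 1] / r × (1+r) = £1,100,813.26

£1,100,813.26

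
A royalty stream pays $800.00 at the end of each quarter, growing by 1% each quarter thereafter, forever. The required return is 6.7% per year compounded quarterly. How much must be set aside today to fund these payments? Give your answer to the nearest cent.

$118,518.52

Periodic rate r = 0.067/4 per quarter.
Growing perpetuity (Gordon): PV = PMT₁ / (r − g) = 800 / (r − 0.01) = $118,518.52.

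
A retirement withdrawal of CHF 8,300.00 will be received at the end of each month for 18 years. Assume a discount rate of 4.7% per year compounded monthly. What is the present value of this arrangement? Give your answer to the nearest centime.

CHF 1,208,258.81

This is an ordinary annuity: 216 payments of CHF 8,300.00 at the end of each month.
Periodic rate r = 0.047/12 per month; n is counted in months.
PV = PMT × [(1 − (1+r)^−n)/r] = 8,300 × [1 − (1+r)^−216] / r = CHF 1,208,258.81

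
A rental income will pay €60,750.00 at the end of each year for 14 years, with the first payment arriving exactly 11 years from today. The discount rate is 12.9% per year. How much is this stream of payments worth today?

€114,360.61

Ordinary annuity of 14 payments, first payment at period 11.
Periodic rate r = 0.129 per year.
The ordinary-annuity PV formula values the stream one period before the first payment (period 10); discount that back 10 periods:
PV₀ = 60,750 × [1 − (1+r)^−14] / r × (1+r)^−10 = €114,360.61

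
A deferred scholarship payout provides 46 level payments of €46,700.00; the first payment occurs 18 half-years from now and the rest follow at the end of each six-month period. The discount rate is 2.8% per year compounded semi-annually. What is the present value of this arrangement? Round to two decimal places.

Ordinary annuity of 46 payments, first payment at period 18.
Periodic rate r = 0.028/2 per half-year; n is counted in half-years.
The ordinary-annuity PV formula values the stream one period before the first payment (period 17); discount that back 17 periods:
PV₀ = 46,700 × [1 − (1+r)^−46] / r × (1+r)^−17 = €1,244,257.12

€1,244,257.12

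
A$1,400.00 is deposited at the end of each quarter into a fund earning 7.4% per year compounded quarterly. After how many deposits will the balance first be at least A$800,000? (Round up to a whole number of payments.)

Periodic rate r = 0.074/4 per quarter; n is counted in quarters.
Ordinary annuity FV: 800,000 = 1,400 × [((1+r)^n − 1)/r].
(1+r)^n = 1 + 800,000 × r / 1,400, so n = ln(1 + 800,000·r/1,400) / ln(1+r) = 133.57.
Round up to a whole number of payments: n = 134.

134 payments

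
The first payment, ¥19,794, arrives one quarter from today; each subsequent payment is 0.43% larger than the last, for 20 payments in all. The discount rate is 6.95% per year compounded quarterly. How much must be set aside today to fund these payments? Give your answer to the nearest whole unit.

Periodic rate r = 0.0695/4 per quarter; n is counted in quarters.
Growing ordinary annuity: PV = PMT₁ × [1 − ((1+g)/(1+r))^n] / (r − g) = 19,794 × [1 − ((1+0.0043)/(1+r))^20] / (r − 0.0043) = ¥345,082.

¥345,082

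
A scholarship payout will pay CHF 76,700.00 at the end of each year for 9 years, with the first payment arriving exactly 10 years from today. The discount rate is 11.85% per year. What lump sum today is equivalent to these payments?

CHF 150,015.62

Ordinary annuity of 9 payments, first payment at period 10.
Periodic rate r = 0.1185 per year.
The ordinary-annuity PV formula values the stream one period before the first payment (period 9); discount that back 9 periods:
PV₀ = 76,700 × [1 − (1+r)^−9] / r × (1+r)^−9 = CHF 150,015.62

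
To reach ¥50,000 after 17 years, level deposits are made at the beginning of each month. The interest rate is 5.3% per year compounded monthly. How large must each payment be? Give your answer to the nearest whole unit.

¥151

Level annuity due; solve FV = PMT × [((1+r)^n − 1)/r] × (1+r) for PMT.
Periodic rate r = 0.053/12 per month; n is counted in months.
With n = 204: PMT = 50,000 / ([((1+r)^n − 1)/r] × (1+r)) = ¥151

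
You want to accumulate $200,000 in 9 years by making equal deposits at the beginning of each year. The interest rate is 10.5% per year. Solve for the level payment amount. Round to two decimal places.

$13,050.93

Level annuity due; solve FV = PMT × [((1+r)^n − 1)/r] × (1+r) for PMT.
Periodic rate r = 0.105 per year.
With n = 9: PMT = 200,000 / ([((1+r)^n − 1)/r] × (1+r)) = $13,050.93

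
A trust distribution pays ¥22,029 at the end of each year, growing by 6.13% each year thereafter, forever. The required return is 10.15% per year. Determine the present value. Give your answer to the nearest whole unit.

Periodic rate r = 0.1015 per year.
Growing perpetuity (Gordon): PV = PMT₁ / (r − g) = 22,029 / (r − 0.0613) = ¥547,985.

¥547,985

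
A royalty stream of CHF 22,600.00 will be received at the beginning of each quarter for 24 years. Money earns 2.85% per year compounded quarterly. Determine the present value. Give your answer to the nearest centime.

This is an annuity due: 96 payments of CHF 22,600.00 at the beginning of each quarter.
Periodic rate r = 0.0285/4 per quarter; n is counted in quarters.
PV = PMT × [(1 − (1+r)^−n)/r] × (1+r) = 22,600 × [1 − (1+r)^−96] / r × (1+r) = CHF 1,578,673.33

CHF 1,578,673.33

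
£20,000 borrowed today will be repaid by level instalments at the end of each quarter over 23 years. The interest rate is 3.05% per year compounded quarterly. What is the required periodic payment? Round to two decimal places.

£303.28

Level ordinary annuity; solve PV = PMT × [(1 − (1+r)^−n)/r] for PMT.
Periodic rate r = 0.0305/4 per quarter; n is counted in quarters.
With n = 92: PMT = 20,000 / ([(1 − (1+r)^−n)/r]) = £303.28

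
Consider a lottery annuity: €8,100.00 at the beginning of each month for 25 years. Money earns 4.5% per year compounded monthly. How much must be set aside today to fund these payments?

This is an annuity due: 300 payments of €8,100.00 at the beginning of each month.
Periodic rate r = 0.045/12 per month; n is counted in months.
PV = PMT × [(1 − (1+r)^−n)/r] × (1+r) = 8,100 × [1 − (1+r)^−300] / r × (1+r) = €1,462,738.38

€1,462,738.38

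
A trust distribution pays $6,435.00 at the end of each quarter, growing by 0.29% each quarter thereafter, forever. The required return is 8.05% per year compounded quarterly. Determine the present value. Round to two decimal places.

$373,584.91

Periodic rate r = 0.0805/4 per quarter.
Growing perpetuity (Gordon): PV = PMT₁ / (r − g) = 6,435 / (r − 0.0029) = $373,584.91.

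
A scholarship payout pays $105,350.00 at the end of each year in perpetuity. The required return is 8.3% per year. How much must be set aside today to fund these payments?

Periodic rate r = 0.083 per year.
Level perpetuity: PV = PMT / r = 105,350 / (0.083) = $1,269,277.11.

$1,269,277.11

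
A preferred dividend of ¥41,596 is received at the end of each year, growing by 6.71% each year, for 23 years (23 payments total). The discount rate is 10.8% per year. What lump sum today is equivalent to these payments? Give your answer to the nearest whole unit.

Periodic rate r = 0.108 per year.
Growing ordinary annuity: PV = PMT₁ × [1 − ((1+g)/(1+r))^n] / (r − g) = 41,596 × [1 − ((1+0.0671)/(1+r))^23] / (r − 0.0671) = ¥588,832.

¥588,832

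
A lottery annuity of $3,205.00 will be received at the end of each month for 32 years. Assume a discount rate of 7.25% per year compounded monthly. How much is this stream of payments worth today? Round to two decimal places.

This is an ordinary annuity: 384 payments of $3,205.00 at the end of each month.
Periodic rate r = 0.0725/12 per month; n is counted in months.
PV = PMT × [(1 − (1+r)^−n)/r] = 3,205 × [1 − (1+r)^−384] / r = $477,985.15

$477,985.15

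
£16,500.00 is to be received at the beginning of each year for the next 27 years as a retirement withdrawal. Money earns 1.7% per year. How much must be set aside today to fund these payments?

This is an annuity due: 27 payments of £16,500.00 at the beginning of each year.
Periodic rate r = 0.017 per year.
PV = PMT × [(1 − (1+r)^−n)/r] × (1+r) = 16,500 × [1 − (1+r)^−27] / r × (1+r) = £360,921.13

£360,921.13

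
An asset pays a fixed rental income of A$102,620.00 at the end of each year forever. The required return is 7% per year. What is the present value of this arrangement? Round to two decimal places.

Periodic rate r = 0.07 per year.
Level perpetuity: PV = PMT / r = 102,620 / (0.07) = A$1,466,000.00.

A$1,466,000.00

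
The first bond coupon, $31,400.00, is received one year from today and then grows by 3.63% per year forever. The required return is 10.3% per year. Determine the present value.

$470,764.62

Periodic rate r = 0.103 per year.
Growing perpetuity (Gordon): PV = PMT₁ / (r − g) = 31,400 / (r − 0.0363) = $470,764.62.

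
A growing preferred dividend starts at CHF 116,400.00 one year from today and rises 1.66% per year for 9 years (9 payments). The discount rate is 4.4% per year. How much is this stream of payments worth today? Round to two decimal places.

Periodic rate r = 0.044 per year.
Growing ordinary annuity: PV = PMT₁ × [1 − ((1+g)/(1+r))^n] / (r − g) = 116,400 × [1 − ((1+0.0166)/(1+r))^9] / (r − 0.0166) = CHF 904,309.09.

CHF 904,309.09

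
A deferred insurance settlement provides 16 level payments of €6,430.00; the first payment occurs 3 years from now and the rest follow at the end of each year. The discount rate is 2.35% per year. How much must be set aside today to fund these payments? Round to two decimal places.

€81,076.57

Ordinary annuity of 16 payments, first payment at period 3.
Periodic rate r = 0.0235 per year.
The ordinary-annuity PV formula values the stream one period before the first payment (period 2); discount that back 2 periods:
PV₀ = 6,430 × [1 − (1+r)^−16] / r × (1+r)^−2 = €81,076.57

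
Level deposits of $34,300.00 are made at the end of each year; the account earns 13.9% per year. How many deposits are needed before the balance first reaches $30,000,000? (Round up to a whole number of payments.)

Periodic rate r = 0.139 per year.
Ordinary annuity FV: 30,000,000 = 34,300 × [((1+r)^n − 1)/r].
(1+r)^n = 1 + 30,000,000 × r / 34,300, so n = ln(1 + 30,000,000·r/34,300) / ln(1+r) = 36.95.
Round up to a whole number of payments: n = 37.

37 payments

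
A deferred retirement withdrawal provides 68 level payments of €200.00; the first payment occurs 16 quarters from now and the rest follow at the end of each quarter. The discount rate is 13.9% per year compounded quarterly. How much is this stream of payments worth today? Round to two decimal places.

€3,109.95

Ordinary annuity of 68 payments, first payment at period 16.
Periodic rate r = 0.139/4 per quarter; n is counted in quarters.
The ordinary-annuity PV formula values the stream one period before the first payment (period 15); discount that back 15 periods:
PV₀ = 200 × [1 − (1+r)^−68] / r × (1+r)^−15 = €3,109.95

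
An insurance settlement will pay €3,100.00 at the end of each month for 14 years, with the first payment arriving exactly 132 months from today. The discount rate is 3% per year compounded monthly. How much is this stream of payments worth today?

€306,313.50

Ordinary annuity of 168 payments, first payment at period 132.
Periodic rate r = 0.03/12 per month; n is counted in months.
The ordinary-annuity PV formula values the stream one period before the first payment (period 131); discount that back 131 periods:
PV₀ = 3,100 × [1 − (1+r)^−168] / r × (1+r)^−131 = €306,313.50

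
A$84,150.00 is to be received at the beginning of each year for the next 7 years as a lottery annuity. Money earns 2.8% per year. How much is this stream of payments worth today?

A$543,043.96

This is an annuity due: 7 payments of A$84,150.00 at the beginning of each year.
Periodic rate r = 0.028 per year.
PV = PMT × [(1 − (1+r)^−n)/r] × (1+r) = 84,150 × [1 − (1+r)^−7] / r × (1+r) = A$543,043.96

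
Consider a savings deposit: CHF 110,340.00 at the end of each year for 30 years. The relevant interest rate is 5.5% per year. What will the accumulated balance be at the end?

This is an ordinary annuity: 30 deposits of CHF 110,340.00 at the end of each year.
Periodic rate r = 0.055 per year.
FV = PMT × [((1+r)^n − 1)/r] = 110,340 × [(1+r)^30 − 1] / r = CHF 7,992,530.64

CHF 7,992,530.64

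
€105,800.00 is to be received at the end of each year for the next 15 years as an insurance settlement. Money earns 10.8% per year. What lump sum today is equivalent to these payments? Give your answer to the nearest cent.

This is an ordinary annuity: 15 payments of €105,800.00 at the end of each year.
Periodic rate r = 0.108 per year.
PV = PMT × [(1 − (1+r)^−n)/r] = 105,800 × [1 − (1+r)^−15] / r = €769,268.49

€769,268.49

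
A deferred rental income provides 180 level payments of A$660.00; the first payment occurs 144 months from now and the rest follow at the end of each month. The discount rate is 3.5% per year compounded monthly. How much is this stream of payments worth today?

A$60,874.57

Ordinary annuity of 180 payments, first payment at period 144.
Periodic rate r = 0.035/12 per month; n is counted in months.
The ordinary-annuity PV formula values the stream one period before the first payment (period 143); discount that back 143 periods:
PV₀ = 660 × [1 − (1+r)^−180] / r × (1+r)^−143 = A$60,874.57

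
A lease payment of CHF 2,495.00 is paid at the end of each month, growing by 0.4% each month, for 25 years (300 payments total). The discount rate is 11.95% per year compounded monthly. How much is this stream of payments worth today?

Periodic rate r = 0.1195/12 per month; n is counted in months.
Growing ordinary annuity: PV = PMT₁ × [1 − ((1+g)/(1+r))^n] / (r − g) = 2,495 × [1 − ((1+0.004)/(1+r))^300] / (r − 0.004) = CHF 347,779.80.

CHF 347,779.80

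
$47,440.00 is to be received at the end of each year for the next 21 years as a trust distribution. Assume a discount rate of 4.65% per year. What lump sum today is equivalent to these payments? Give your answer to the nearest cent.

$627,418.34

This is an ordinary annuity: 21 payments of $47,440.00 at the end of each year.
Periodic rate r = 0.0465 per year.
PV = PMT × [(1 − (1+r)^−n)/r] = 47,440 × [1 − (1+r)^−21] / r = $627,418.34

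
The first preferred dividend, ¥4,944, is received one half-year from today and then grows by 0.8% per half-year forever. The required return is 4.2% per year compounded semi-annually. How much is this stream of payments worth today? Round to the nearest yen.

Periodic rate r = 0.042/2 per half-year.
Growing perpetuity (Gordon): PV = PMT₁ / (r − g) = 4,944 / (r − 0.008) = ¥380,308.

¥380,308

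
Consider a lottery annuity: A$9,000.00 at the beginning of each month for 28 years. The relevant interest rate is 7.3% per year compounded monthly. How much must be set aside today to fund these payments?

A$1,294,485.83

This is an annuity due: 336 payments of A$9,000.00 at the beginning of each month.
Periodic rate r = 0.073/12 per month; n is counted in months.
PV = PMT × [(1 − (1+r)^−n)/r] × (1+r) = 9,000 × [1 − (1+r)^−336] / r × (1+r) = A$1,294,485.83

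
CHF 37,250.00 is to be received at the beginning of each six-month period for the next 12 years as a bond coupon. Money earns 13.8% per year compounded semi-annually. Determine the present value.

CHF 460,748.76

This is an annuity due: 24 payments of CHF 37,250.00 at the beginning of each six-month period.
Periodic rate r = 0.138/2 per half-year; n is counted in half-years.
PV = PMT × [(1 − (1+r)^−n)/r] × (1+r) = 37,250 × [1 − (1+r)^−24] / r × (1+r) = CHF 460,748.76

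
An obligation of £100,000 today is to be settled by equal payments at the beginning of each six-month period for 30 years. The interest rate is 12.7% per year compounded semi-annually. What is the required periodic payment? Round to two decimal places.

£6,123.16

Level annuity due; solve PV = PMT × [(1 − (1+r)^−n)/r] × (1+r) for PMT.
Periodic rate r = 0.127/2 per half-year; n is counted in half-years.
With n = 60: PMT = 100,000 / ([(1 − (1+r)^−n)/r] × (1+r)) = £6,123.16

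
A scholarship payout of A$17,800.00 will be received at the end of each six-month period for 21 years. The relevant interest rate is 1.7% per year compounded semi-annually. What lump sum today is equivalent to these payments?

A$626,499.17

This is an ordinary annuity: 42 payments of A$17,800.00 at the end of each six-month period.
Periodic rate r = 0.017/2 per half-year; n is counted in half-years.
PV = PMT × [(1 − (1+r)^−n)/r] = 17,800 × [1 − (1+r)^−42] / r = A$626,499.17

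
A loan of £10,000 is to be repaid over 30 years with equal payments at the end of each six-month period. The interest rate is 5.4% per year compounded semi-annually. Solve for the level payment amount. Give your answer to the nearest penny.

Level ordinary annuity; solve PV = PMT × [(1 − (1+r)^−n)/r] for PMT.
Periodic rate r = 0.054/2 per half-year; n is counted in half-years.
With n = 60: PMT = 10,000 / ([(1 − (1+r)^−n)/r]) = £338.43

£338.43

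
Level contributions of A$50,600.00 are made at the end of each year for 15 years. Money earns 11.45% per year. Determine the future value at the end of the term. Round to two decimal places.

This is an ordinary annuity: 15 deposits of A$50,600.00 at the end of each year.
Periodic rate r = 0.1145 per year.
FV = PMT × [((1+r)^n − 1)/r] = 50,600 × [(1+r)^15 − 1] / r = A$1,804,783.97

A$1,804,783.97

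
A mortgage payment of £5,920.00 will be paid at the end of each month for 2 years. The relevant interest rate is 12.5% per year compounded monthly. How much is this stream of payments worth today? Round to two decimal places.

£125,139.23

This is an ordinary annuity: 24 payments of £5,920.00 at the end of each month.
Periodic rate r = 0.125/12 per month; n is counted in months.
PV = PMT × [(1 − (1+r)^−n)/r] = 5,920 × [1 − (1+r)^−24] / r = £125,139.23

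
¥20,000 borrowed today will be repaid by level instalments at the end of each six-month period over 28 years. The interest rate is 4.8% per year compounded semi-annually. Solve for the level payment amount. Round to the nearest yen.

¥653

Level ordinary annuity; solve PV = PMT × [(1 − (1+r)^−n)/r] for PMT.
Periodic rate r = 0.048/2 per half-year; n is counted in half-years.
With n = 56: PMT = 20,000 / ([(1 − (1+r)^−n)/r]) = ¥653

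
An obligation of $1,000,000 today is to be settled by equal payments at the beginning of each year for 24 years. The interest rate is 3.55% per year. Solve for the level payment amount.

Level annuity due; solve PV = PMT × [(1 − (1+r)^−n)/r] × (1+r) for PMT.
Periodic rate r = 0.0355 per year.
With n = 24: PMT = 1,000,000 / ([(1 − (1+r)^−n)/r] × (1+r)) = $60,454.16

$60,454.16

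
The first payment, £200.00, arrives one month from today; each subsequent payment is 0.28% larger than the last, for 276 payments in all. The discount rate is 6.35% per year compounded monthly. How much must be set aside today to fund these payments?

Periodic rate r = 0.0635/12 per month; n is counted in months.
Growing ordinary annuity: PV = PMT₁ × [1 − ((1+g)/(1+r))^n] / (r − g) = 200 × [1 − ((1+0.0028)/(1+r))^276] / (r − 0.0028) = £39,802.60.

£39,802.60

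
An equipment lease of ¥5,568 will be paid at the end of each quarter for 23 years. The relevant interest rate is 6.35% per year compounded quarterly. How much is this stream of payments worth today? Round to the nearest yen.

This is an ordinary annuity: 92 payments of ¥5,568 at the end of each quarter.
Periodic rate r = 0.0635/4 per quarter; n is counted in quarters.
PV = PMT × [(1 − (1+r)^−n)/r] = 5,568 × [1 − (1+r)^−92] / r = ¥268,387

¥268,387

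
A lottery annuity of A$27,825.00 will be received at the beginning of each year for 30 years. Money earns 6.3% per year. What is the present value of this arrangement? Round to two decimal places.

A$394,393.39

This is an annuity due: 30 payments of A$27,825.00 at the beginning of each year.
Periodic rate r = 0.063 per year.
PV = PMT × [(1 − (1+r)^−n)/r] × (1+r) = 27,825 × [1 − (1+r)^−30] / r × (1+r) = A$394,393.39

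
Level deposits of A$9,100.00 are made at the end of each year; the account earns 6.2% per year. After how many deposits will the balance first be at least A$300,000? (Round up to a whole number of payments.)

Periodic rate r = 0.062 per year.
Ordinary annuity FV: 300,000 = 9,100 × [((1+r)^n − 1)/r].
(1+r)^n = 1 + 300,000 × r / 9,100, so n = ln(1 + 300,000·r/9,100) / ln(1+r) = 18.51.
Round up to a whole number of payments: n = 19.

19 payments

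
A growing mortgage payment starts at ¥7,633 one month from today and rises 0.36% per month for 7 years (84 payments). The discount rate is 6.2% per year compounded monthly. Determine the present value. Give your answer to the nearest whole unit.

Periodic rate r = 0.062/12 per month; n is counted in months.
Growing ordinary annuity: PV = PMT₁ × [1 − ((1+g)/(1+r))^n] / (r − g) = 7,633 × [1 − ((1+0.0036)/(1+r))^84] / (r − 0.0036) = ¥598,321.

¥598,321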